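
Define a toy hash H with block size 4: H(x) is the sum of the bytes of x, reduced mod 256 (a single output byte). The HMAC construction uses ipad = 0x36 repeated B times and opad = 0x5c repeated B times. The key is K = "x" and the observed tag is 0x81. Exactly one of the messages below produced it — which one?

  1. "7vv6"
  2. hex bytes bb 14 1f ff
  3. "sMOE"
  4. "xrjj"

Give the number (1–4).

1

Key "x" = 78 is 1 byte ≤ B = 4; zero-pad to 4 bytes: K' = 78 00 00 00.
K' ⊕ ipad = 4e 36 36 36; K' ⊕ opad = 24 5c 5c 5c.
m1: inner = H(4e 36 36 36 37 76 76 36) = 49; tag = H(24 5c 5c 5c 49) = 81 ← matches
m2: inner = H(4e 36 36 36 bb 14 1f ff) = dd; tag = H(24 5c 5c 5c dd) = 15
m3: inner = H(4e 36 36 36 73 4d 4f 45) = 44; tag = H(24 5c 5c 5c 44) = 7c
m4: inner = H(4e 36 36 36 78 72 6a 6a) = ae; tag = H(24 5c 5c 5c ae) = e6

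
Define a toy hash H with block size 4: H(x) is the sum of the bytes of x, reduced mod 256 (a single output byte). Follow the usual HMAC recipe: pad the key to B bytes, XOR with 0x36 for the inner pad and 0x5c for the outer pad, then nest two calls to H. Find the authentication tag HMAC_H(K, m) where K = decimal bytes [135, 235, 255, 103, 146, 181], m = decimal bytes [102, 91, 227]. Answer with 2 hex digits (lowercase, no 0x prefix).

Key decimal bytes [135, 235, 255, 103, 146, 181] = 87 eb ff 67 92 b5 is 6 bytes > B = 4, so hash it first: H(key) = 1f, then zero-pad to 4 bytes: K' = 1f 00 00 00.
K' ⊕ ipad = 29 36 36 36.  K' ⊕ opad = 43 5c 5c 5c.
Inner input = (K'⊕ipad) ∥ m = 29 36 36 36 ∥ 66 5b e3.
Inner hash: sum = 41+54+54+54+102+91+227 = 623; mod 256 = 111 → 6f.
Outer input = (K'⊕opad) ∥ inner = 43 5c 5c 5c ∥ 6f.
Outer hash (tag): sum = 67+92+92+92+111 = 454; mod 256 = 198 → c6.

c6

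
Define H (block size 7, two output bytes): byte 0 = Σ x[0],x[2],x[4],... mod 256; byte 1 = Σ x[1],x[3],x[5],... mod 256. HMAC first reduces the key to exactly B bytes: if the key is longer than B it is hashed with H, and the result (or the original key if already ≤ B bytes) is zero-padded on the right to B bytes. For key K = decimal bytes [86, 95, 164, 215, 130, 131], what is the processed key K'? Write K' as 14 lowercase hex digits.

565fa4d7828300

Key decimal bytes [86, 95, 164, 215, 130, 131] = 56 5f a4 d7 82 83 is 6 bytes ≤ B = 7; zero-pad to 7 bytes: K' = 56 5f a4 d7 82 83 00.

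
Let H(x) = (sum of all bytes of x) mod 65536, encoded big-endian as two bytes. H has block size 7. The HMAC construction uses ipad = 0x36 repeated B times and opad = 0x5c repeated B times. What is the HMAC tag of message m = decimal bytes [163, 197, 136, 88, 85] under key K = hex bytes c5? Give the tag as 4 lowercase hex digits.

0399

Key hex bytes c5 is 1 byte ≤ B = 7; zero-pad to 7 bytes: K' = c5 00 00 00 00 00 00.
K' ⊕ ipad = f3 36 36 36 36 36 36.  K' ⊕ opad = 99 5c 5c 5c 5c 5c 5c.
Inner input = (K'⊕ipad) ∥ m = f3 36 36 36 36 36 36 ∥ a3 c5 88 58 55.
Inner hash: sum = 243+54+54+54+54+54+54+163+197+136+88+85 = 1236 → 04 d4.
Outer input = (K'⊕opad) ∥ inner = 99 5c 5c 5c 5c 5c 5c ∥ 04 d4.
Outer hash (tag): sum = 153+92+92+92+92+92+92+4+212 = 921 → 03 99.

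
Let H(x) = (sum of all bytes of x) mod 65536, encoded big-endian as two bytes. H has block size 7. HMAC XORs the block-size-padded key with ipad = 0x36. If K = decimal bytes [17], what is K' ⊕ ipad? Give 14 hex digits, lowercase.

Key decimal bytes [17] = 11 is 1 byte ≤ B = 7; zero-pad to 7 bytes: K' = 11 00 00 00 00 00 00.
XOR each byte with 0x36: 11⊕36=27, 00⊕36=36, 00⊕36=36, 00⊕36=36, 00⊕36=36, 00⊕36=36, 00⊕36=36.

27363636363636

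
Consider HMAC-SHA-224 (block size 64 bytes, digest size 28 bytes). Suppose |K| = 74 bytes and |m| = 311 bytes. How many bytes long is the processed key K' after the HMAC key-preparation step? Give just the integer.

Key is 74 > 64 bytes, so it is hashed to 28 bytes then zero-padded to 64: |K'| = 64.

64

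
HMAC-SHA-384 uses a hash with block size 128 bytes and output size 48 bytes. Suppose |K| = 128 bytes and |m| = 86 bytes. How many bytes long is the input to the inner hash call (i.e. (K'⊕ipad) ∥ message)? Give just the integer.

214

Key is 128 ≤ 128 bytes, zero-padded: |K'| = 128.
Inner input = (K'⊕ipad) ∥ m → 128 + 86 = 214 bytes.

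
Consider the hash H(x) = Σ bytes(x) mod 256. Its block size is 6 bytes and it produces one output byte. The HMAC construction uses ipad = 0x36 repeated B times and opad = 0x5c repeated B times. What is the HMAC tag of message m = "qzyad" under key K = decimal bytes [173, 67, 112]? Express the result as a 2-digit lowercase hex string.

71

Key decimal bytes [173, 67, 112] = ad 43 70 is 3 bytes ≤ B = 6; zero-pad to 6 bytes: K' = ad 43 70 00 00 00.
K' ⊕ ipad = 9b 75 46 36 36 36.  K' ⊕ opad = f1 1f 2c 5c 5c 5c.
Inner input = (K'⊕ipad) ∥ m = 9b 75 46 36 36 36 ∥ 71 7a 79 61 64.
Inner hash: sum = 155+117+70+54+54+54+113+122+121+97+100 = 1057; mod 256 = 33 → 21.
Outer input = (K'⊕opad) ∥ inner = f1 1f 2c 5c 5c 5c ∥ 21.
Outer hash (tag): sum = 241+31+44+92+92+92+33 = 625; mod 256 = 113 → 71.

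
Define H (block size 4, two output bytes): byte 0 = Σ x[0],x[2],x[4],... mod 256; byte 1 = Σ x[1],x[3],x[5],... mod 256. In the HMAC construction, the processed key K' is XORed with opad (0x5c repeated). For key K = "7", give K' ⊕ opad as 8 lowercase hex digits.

Key "7" = 37 is 1 byte ≤ B = 4; zero-pad to 4 bytes: K' = 37 00 00 00.
XOR each byte with 0x5c: 37⊕5c=6b, 00⊕5c=5c, 00⊕5c=5c, 00⊕5c=5c.

6b5c5c5c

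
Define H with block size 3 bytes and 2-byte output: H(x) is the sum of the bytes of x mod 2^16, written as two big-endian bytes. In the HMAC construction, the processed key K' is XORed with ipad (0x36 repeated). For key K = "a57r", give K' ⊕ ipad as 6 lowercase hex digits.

Key "a57r" = 61 35 37 72 is 4 bytes > B = 3, so hash it first: H(key) = 01 3f, then zero-pad to 3 bytes: K' = 01 3f 00.
XOR each byte with 0x36: 01⊕36=37, 3f⊕36=09, 00⊕36=36.

370936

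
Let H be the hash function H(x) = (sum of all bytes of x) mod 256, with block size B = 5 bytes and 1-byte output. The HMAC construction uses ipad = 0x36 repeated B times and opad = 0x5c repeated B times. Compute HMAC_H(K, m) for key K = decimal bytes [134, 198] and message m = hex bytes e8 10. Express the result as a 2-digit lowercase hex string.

Key decimal bytes [134, 198] = 86 c6 is 2 bytes ≤ B = 5; zero-pad to 5 bytes: K' = 86 c6 00 00 00.
K' ⊕ ipad = b0 f0 36 36 36.  K' ⊕ opad = da 9a 5c 5c 5c.
Inner input = (K'⊕ipad) ∥ m = b0 f0 36 36 36 ∥ e8 10.
Inner hash: sum = 176+240+54+54+54+232+16 = 826; mod 256 = 58 → 3a.
Outer input = (K'⊕opad) ∥ inner = da 9a 5c 5c 5c ∥ 3a.
Outer hash (tag): sum = 218+154+92+92+92+58 = 706; mod 256 = 194 → c2.

c2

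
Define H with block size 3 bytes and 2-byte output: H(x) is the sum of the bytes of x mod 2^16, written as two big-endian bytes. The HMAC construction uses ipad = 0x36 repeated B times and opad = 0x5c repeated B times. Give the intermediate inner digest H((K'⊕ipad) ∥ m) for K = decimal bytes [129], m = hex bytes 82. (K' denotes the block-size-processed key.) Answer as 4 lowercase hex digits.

01a5

Key decimal bytes [129] = 81 is 1 byte ≤ B = 3; zero-pad to 3 bytes: K' = 81 00 00.
K' ⊕ ipad = b7 36 36.
Inner input = b7 36 36 ∥ 82.
Inner hash: sum = 183+54+54+130 = 421 → 01 a5.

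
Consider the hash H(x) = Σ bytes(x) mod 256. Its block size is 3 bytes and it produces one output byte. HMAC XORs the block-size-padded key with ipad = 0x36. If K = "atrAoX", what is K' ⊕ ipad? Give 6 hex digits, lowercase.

793636

Key "atrAoX" = 61 74 72 41 6f 58 is 6 bytes > B = 3, so hash it first: H(key) = 4f, then zero-pad to 3 bytes: K' = 4f 00 00.
XOR each byte with 0x36: 4f⊕36=79, 00⊕36=36, 00⊕36=36.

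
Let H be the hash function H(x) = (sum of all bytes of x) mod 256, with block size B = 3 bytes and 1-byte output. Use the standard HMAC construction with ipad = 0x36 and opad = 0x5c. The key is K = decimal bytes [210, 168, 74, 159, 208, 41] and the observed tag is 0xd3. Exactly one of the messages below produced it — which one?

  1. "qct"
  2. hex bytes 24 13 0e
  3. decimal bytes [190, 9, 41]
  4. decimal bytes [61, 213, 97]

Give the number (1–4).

Key decimal bytes [210, 168, 74, 159, 208, 41] = d2 a8 4a 9f d0 29 is 6 bytes > B = 3, so hash it first: H(key) = 5c, then zero-pad to 3 bytes: K' = 5c 00 00.
K' ⊕ ipad = 6a 36 36; K' ⊕ opad = 00 5c 5c.
m1: inner = H(6a 36 36 71 63 74) = 1e; tag = H(00 5c 5c 1e) = d6
m2: inner = H(6a 36 36 24 13 0e) = 1b; tag = H(00 5c 5c 1b) = d3 ← matches
m3: inner = H(6a 36 36 be 09 29) = c6; tag = H(00 5c 5c c6) = 7e
m4: inner = H(6a 36 36 3d d5 61) = 49; tag = H(00 5c 5c 49) = 01

2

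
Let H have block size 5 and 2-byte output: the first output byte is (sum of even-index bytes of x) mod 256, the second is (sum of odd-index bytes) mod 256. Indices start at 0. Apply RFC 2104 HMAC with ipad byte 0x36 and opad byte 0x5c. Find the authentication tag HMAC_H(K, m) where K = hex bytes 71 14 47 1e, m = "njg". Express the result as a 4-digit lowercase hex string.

c3e2

Key hex bytes 71 14 47 1e is 4 bytes ≤ B = 5; zero-pad to 5 bytes: K' = 71 14 47 1e 00.
K' ⊕ ipad = 47 22 71 28 36.  K' ⊕ opad = 2d 48 1b 42 5c.
Inner input = (K'⊕ipad) ∥ m = 47 22 71 28 36 ∥ 6e 6a 67.
Inner hash: even-index sum = 344 mod 256 = 88; odd-index sum = 287 mod 256 = 31 → 58 1f.
Outer input = (K'⊕opad) ∥ inner = 2d 48 1b 42 5c ∥ 58 1f.
Outer hash (tag): even-index sum = 195 mod 256 = 195; odd-index sum = 226 mod 256 = 226 → c3 e2.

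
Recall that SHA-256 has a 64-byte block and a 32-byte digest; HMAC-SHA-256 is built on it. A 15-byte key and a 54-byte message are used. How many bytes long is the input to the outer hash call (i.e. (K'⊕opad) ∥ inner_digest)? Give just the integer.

96

Key is 15 ≤ 64 bytes, zero-padded: |K'| = 64.
Outer input = (K'⊕opad) ∥ H(inner) → 64 + 32 = 96 bytes.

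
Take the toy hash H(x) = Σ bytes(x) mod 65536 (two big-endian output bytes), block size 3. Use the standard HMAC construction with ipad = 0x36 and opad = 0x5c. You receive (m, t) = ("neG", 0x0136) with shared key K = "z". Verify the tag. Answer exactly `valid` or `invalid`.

Key "z" = 7a is 1 byte ≤ B = 3; zero-pad to 3 bytes: K' = 7a 00 00.
K' ⊕ ipad = 4c 36 36; K' ⊕ opad = 26 5c 5c.
Inner hash: sum = 76+54+54+110+101+71 = 466 → 01 d2.
Outer hash (recomputed tag): sum = 38+92+92+1+210 = 433 → 01 b1.
Recomputed tag = 01b1; claimed = 0136 → mismatch.

invalid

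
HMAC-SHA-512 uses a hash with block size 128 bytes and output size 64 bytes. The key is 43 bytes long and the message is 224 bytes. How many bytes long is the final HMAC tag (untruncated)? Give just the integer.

64

The tag is one SHA-512 digest: 64 bytes.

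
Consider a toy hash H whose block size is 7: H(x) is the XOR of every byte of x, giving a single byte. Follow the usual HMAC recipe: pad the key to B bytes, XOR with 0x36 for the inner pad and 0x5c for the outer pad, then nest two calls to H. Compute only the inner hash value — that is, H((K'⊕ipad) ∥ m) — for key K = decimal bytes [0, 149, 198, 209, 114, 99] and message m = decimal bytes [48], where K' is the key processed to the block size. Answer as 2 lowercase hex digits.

95

Key decimal bytes [0, 149, 198, 209, 114, 99] = 00 95 c6 d1 72 63 is 6 bytes ≤ B = 7; zero-pad to 7 bytes: K' = 00 95 c6 d1 72 63 00.
K' ⊕ ipad = 36 a3 f0 e7 44 55 36.
Inner input = 36 a3 f0 e7 44 55 36 ∥ 30.
Inner hash: XOR 36⊕a3⊕f0⊕e7⊕44⊕55⊕36⊕30 = 95.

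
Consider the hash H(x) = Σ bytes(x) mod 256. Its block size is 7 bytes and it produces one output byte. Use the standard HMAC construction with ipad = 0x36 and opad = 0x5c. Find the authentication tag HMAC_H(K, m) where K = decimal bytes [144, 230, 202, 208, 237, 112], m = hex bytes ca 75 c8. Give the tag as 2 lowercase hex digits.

Key decimal bytes [144, 230, 202, 208, 237, 112] = 90 e6 ca d0 ed 70 is 6 bytes ≤ B = 7; zero-pad to 7 bytes: K' = 90 e6 ca d0 ed 70 00.
K' ⊕ ipad = a6 d0 fc e6 db 46 36.  K' ⊕ opad = cc ba 96 8c b1 2c 5c.
Inner input = (K'⊕ipad) ∥ m = a6 d0 fc e6 db 46 36 ∥ ca 75 c8.
Inner hash: sum = 166+208+252+230+219+70+54+202+117+200 = 1718; mod 256 = 182 → b6.
Outer input = (K'⊕opad) ∥ inner = cc ba 96 8c b1 2c 5c ∥ b6.
Outer hash (tag): sum = 204+186+150+140+177+44+92+182 = 1175; mod 256 = 151 → 97.

97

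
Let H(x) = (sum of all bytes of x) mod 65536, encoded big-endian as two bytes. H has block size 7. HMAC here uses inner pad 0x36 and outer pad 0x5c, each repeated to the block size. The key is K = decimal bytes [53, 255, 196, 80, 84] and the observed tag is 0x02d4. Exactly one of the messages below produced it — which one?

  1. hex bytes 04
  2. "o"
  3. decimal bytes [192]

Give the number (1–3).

Key decimal bytes [53, 255, 196, 80, 84] = 35 ff c4 50 54 is 5 bytes ≤ B = 7; zero-pad to 7 bytes: K' = 35 ff c4 50 54 00 00.
K' ⊕ ipad = 03 c9 f2 66 62 36 36; K' ⊕ opad = 69 a3 98 0c 08 5c 5c.
m1: inner = H(03 c9 f2 66 62 36 36 04) = 02 f6; tag = H(69 a3 98 0c 08 5c 5c 02 f6) = 0368
m2: inner = H(03 c9 f2 66 62 36 36 6f) = 03 61; tag = H(69 a3 98 0c 08 5c 5c 03 61) = 02d4 ← matches
m3: inner = H(03 c9 f2 66 62 36 36 c0) = 03 b2; tag = H(69 a3 98 0c 08 5c 5c 03 b2) = 0325

2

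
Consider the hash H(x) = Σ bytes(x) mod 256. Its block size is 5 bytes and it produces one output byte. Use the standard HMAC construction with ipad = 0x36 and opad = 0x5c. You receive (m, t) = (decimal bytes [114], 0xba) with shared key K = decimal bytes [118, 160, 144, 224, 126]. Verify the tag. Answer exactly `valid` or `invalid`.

invalid

Key decimal bytes [118, 160, 144, 224, 126] = 76 a0 90 e0 7e is exactly B = 5 bytes: K' = 76 a0 90 e0 7e.
K' ⊕ ipad = 40 96 a6 d6 48; K' ⊕ opad = 2a fc cc bc 22.
Inner hash: sum = 64+150+166+214+72+114 = 780; mod 256 = 12 → 0c.
Outer hash (recomputed tag): sum = 42+252+204+188+34+12 = 732; mod 256 = 220 → dc.
Recomputed tag = dc; claimed = ba → mismatch.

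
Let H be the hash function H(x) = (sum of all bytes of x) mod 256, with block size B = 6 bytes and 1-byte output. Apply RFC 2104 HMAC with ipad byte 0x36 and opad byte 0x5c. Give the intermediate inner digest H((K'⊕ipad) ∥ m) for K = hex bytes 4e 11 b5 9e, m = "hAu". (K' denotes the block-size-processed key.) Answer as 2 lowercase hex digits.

54

Key hex bytes 4e 11 b5 9e is 4 bytes ≤ B = 6; zero-pad to 6 bytes: K' = 4e 11 b5 9e 00 00.
K' ⊕ ipad = 78 27 83 a8 36 36.
Inner input = 78 27 83 a8 36 36 ∥ 68 41 75.
Inner hash: sum = 120+39+131+168+54+54+104+65+117 = 852; mod 256 = 84 → 54.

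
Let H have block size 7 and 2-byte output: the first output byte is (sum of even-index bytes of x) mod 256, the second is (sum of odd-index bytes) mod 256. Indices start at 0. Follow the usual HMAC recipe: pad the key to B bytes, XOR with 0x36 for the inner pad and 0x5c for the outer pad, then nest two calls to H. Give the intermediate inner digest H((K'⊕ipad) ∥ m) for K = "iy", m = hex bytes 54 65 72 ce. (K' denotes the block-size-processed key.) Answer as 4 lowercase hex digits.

Key "iy" = 69 79 is 2 bytes ≤ B = 7; zero-pad to 7 bytes: K' = 69 79 00 00 00 00 00.
K' ⊕ ipad = 5f 4f 36 36 36 36 36.
Inner input = 5f 4f 36 36 36 36 36 ∥ 54 65 72 ce.
Inner hash: even-index sum = 564 mod 256 = 52; odd-index sum = 385 mod 256 = 129 → 34 81.

3481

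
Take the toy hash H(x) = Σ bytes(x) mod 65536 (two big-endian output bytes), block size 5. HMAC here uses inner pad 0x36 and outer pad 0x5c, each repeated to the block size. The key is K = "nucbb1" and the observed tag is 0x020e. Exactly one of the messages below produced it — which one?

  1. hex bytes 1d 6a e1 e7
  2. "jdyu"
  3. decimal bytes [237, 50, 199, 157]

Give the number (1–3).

1

Key "nucbb1" = 6e 75 63 62 62 31 is 6 bytes > B = 5, so hash it first: H(key) = 02 3b, then zero-pad to 5 bytes: K' = 02 3b 00 00 00.
K' ⊕ ipad = 34 0d 36 36 36; K' ⊕ opad = 5e 67 5c 5c 5c.
m1: inner = H(34 0d 36 36 36 1d 6a e1 e7) = 03 32; tag = H(5e 67 5c 5c 5c 03 32) = 020e ← matches
m2: inner = H(34 0d 36 36 36 6a 64 79 75) = 02 9f; tag = H(5e 67 5c 5c 5c 02 9f) = 027a
m3: inner = H(34 0d 36 36 36 ed 32 c7 9d) = 03 66; tag = H(5e 67 5c 5c 5c 03 66) = 0242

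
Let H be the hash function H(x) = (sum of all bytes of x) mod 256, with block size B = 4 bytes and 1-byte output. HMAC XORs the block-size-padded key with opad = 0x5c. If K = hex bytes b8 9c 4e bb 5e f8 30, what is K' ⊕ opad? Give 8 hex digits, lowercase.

Key hex bytes b8 9c 4e bb 5e f8 30 is 7 bytes > B = 4, so hash it first: H(key) = e3, then zero-pad to 4 bytes: K' = e3 00 00 00.
XOR each byte with 0x5c: e3⊕5c=bf, 00⊕5c=5c, 00⊕5c=5c, 00⊕5c=5c.

bf5c5c5c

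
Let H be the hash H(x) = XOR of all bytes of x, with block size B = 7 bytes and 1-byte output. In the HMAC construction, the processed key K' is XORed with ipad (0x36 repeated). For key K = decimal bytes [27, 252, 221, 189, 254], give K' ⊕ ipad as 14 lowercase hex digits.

Key decimal bytes [27, 252, 221, 189, 254] = 1b fc dd bd fe is 5 bytes ≤ B = 7; zero-pad to 7 bytes: K' = 1b fc dd bd fe 00 00.
XOR each byte with 0x36: 1b⊕36=2d, fc⊕36=ca, dd⊕36=eb, bd⊕36=8b, fe⊕36=c8, 00⊕36=36, 00⊕36=36.

2dcaeb8bc83636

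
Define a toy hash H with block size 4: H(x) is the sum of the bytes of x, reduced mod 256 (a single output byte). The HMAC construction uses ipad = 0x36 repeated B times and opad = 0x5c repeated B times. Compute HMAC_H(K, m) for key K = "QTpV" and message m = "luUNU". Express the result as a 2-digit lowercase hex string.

93

Key "QTpV" = 51 54 70 56 is exactly B = 4 bytes: K' = 51 54 70 56.
K' ⊕ ipad = 67 62 46 60.  K' ⊕ opad = 0d 08 2c 0a.
Inner input = (K'⊕ipad) ∥ m = 67 62 46 60 ∥ 6c 75 55 4e 55.
Inner hash: sum = 103+98+70+96+108+117+85+78+85 = 840; mod 256 = 72 → 48.
Outer input = (K'⊕opad) ∥ inner = 0d 08 2c 0a ∥ 48.
Outer hash (tag): sum = 13+8+44+10+72 = 147 → 93.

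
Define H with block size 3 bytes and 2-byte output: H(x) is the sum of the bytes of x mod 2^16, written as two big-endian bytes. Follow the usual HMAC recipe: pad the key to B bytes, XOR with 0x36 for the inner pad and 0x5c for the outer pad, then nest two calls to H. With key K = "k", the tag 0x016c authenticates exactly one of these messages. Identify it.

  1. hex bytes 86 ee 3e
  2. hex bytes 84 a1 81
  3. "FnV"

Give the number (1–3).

Key "k" = 6b is 1 byte ≤ B = 3; zero-pad to 3 bytes: K' = 6b 00 00.
K' ⊕ ipad = 5d 36 36; K' ⊕ opad = 37 5c 5c.
m1: inner = H(5d 36 36 86 ee 3e) = 02 7b; tag = H(37 5c 5c 02 7b) = 016c ← matches
m2: inner = H(5d 36 36 84 a1 81) = 02 6f; tag = H(37 5c 5c 02 6f) = 0160
m3: inner = H(5d 36 36 46 6e 56) = 01 d3; tag = H(37 5c 5c 01 d3) = 01c3

1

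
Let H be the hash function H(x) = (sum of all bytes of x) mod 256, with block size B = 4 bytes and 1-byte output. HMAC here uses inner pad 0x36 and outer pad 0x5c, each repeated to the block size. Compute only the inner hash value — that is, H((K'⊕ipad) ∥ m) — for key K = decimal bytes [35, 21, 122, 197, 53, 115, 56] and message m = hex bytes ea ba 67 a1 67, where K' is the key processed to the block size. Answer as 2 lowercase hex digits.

16

Key decimal bytes [35, 21, 122, 197, 53, 115, 56] = 23 15 7a c5 35 73 38 is 7 bytes > B = 4, so hash it first: H(key) = 57, then zero-pad to 4 bytes: K' = 57 00 00 00.
K' ⊕ ipad = 61 36 36 36.
Inner input = 61 36 36 36 ∥ ea ba 67 a1 67.
Inner hash: sum = 97+54+54+54+234+186+103+161+103 = 1046; mod 256 = 22 → 16.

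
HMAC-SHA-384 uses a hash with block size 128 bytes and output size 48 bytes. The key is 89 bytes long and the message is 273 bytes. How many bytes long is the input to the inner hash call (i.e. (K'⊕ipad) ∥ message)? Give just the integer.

Key is 89 ≤ 128 bytes, zero-padded: |K'| = 128.
Inner input = (K'⊕ipad) ∥ m → 128 + 273 = 401 bytes.

401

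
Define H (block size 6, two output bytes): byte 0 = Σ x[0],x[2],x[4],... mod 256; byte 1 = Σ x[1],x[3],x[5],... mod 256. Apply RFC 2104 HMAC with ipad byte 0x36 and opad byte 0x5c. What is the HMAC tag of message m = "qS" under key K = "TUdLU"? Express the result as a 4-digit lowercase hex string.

Key "TUdLU" = 54 55 64 4c 55 is 5 bytes ≤ B = 6; zero-pad to 6 bytes: K' = 54 55 64 4c 55 00.
K' ⊕ ipad = 62 63 52 7a 63 36.  K' ⊕ opad = 08 09 38 10 09 5c.
Inner input = (K'⊕ipad) ∥ m = 62 63 52 7a 63 36 ∥ 71 53.
Inner hash: even-index sum = 392 mod 256 = 136; odd-index sum = 358 mod 256 = 102 → 88 66.
Outer input = (K'⊕opad) ∥ inner = 08 09 38 10 09 5c ∥ 88 66.
Outer hash (tag): even-index sum = 209 mod 256 = 209; odd-index sum = 219 mod 256 = 219 → d1 db.

d1db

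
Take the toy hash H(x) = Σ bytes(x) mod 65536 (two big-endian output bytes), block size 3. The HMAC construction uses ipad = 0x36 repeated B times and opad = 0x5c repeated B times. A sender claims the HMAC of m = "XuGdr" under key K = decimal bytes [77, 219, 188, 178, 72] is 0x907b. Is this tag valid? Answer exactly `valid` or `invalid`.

Key decimal bytes [77, 219, 188, 178, 72] = 4d db bc b2 48 is 5 bytes > B = 3, so hash it first: H(key) = 02 de, then zero-pad to 3 bytes: K' = 02 de 00.
K' ⊕ ipad = 34 e8 36; K' ⊕ opad = 5e 82 5c.
Inner hash: sum = 52+232+54+88+117+71+100+114 = 828 → 03 3c.
Outer hash (recomputed tag): sum = 94+130+92+3+60 = 379 → 01 7b.
Recomputed tag = 017b; claimed = 907b → mismatch.

invalid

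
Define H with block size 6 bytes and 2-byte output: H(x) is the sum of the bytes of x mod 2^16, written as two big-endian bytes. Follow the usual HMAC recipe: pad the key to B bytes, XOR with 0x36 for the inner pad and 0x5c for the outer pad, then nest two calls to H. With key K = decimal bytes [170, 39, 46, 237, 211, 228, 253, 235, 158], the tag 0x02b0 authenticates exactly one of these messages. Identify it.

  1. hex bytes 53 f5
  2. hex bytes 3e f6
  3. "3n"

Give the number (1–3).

1

Key decimal bytes [170, 39, 46, 237, 211, 228, 253, 235, 158] = aa 27 2e ed d3 e4 fd eb 9e is 9 bytes > B = 6, so hash it first: H(key) = 06 29, then zero-pad to 6 bytes: K' = 06 29 00 00 00 00.
K' ⊕ ipad = 30 1f 36 36 36 36; K' ⊕ opad = 5a 75 5c 5c 5c 5c.
m1: inner = H(30 1f 36 36 36 36 53 f5) = 02 6f; tag = H(5a 75 5c 5c 5c 5c 02 6f) = 02b0 ← matches
m2: inner = H(30 1f 36 36 36 36 3e f6) = 02 5b; tag = H(5a 75 5c 5c 5c 5c 02 5b) = 029c
m3: inner = H(30 1f 36 36 36 36 33 6e) = 01 c8; tag = H(5a 75 5c 5c 5c 5c 01 c8) = 0308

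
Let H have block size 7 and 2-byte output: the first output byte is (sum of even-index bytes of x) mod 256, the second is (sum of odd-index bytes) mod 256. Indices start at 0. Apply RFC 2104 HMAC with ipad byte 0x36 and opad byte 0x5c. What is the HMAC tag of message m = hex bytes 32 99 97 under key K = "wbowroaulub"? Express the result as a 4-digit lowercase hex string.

2812

Key "wbowroaulub" = 77 62 6f 77 72 6f 61 75 6c 75 62 is 11 bytes > B = 7, so hash it first: H(key) = 87 32, then zero-pad to 7 bytes: K' = 87 32 00 00 00 00 00.
K' ⊕ ipad = b1 04 36 36 36 36 36.  K' ⊕ opad = db 6e 5c 5c 5c 5c 5c.
Inner input = (K'⊕ipad) ∥ m = b1 04 36 36 36 36 36 ∥ 32 99 97.
Inner hash: even-index sum = 492 mod 256 = 236; odd-index sum = 313 mod 256 = 57 → ec 39.
Outer input = (K'⊕opad) ∥ inner = db 6e 5c 5c 5c 5c 5c ∥ ec 39.
Outer hash (tag): even-index sum = 552 mod 256 = 40; odd-index sum = 530 mod 256 = 18 → 28 12.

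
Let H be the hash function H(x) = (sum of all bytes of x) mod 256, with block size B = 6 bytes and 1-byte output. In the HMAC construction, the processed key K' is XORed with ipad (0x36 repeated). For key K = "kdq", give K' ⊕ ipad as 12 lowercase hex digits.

Key "kdq" = 6b 64 71 is 3 bytes ≤ B = 6; zero-pad to 6 bytes: K' = 6b 64 71 00 00 00.
XOR each byte with 0x36: 6b⊕36=5d, 64⊕36=52, 71⊕36=47, 00⊕36=36, 00⊕36=36, 00⊕36=36.

5d5247363636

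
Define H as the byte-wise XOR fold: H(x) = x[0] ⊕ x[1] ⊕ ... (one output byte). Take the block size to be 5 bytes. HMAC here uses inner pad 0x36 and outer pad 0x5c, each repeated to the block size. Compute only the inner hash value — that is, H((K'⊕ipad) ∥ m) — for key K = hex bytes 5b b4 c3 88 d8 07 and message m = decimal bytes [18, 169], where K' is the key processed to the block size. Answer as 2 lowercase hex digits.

Key hex bytes 5b b4 c3 88 d8 07 is 6 bytes > B = 5, so hash it first: H(key) = 7b, then zero-pad to 5 bytes: K' = 7b 00 00 00 00.
K' ⊕ ipad = 4d 36 36 36 36.
Inner input = 4d 36 36 36 36 ∥ 12 a9.
Inner hash: XOR 4d⊕36⊕36⊕36⊕36⊕12⊕a9 = f6.

f6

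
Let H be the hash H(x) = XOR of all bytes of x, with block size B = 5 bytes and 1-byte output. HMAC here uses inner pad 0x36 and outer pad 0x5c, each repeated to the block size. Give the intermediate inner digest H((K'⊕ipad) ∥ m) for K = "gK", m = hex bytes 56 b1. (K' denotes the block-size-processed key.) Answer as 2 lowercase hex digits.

fd

Key "gK" = 67 4b is 2 bytes ≤ B = 5; zero-pad to 5 bytes: K' = 67 4b 00 00 00.
K' ⊕ ipad = 51 7d 36 36 36.
Inner input = 51 7d 36 36 36 ∥ 56 b1.
Inner hash: XOR 51⊕7d⊕36⊕36⊕36⊕56⊕b1 = fd.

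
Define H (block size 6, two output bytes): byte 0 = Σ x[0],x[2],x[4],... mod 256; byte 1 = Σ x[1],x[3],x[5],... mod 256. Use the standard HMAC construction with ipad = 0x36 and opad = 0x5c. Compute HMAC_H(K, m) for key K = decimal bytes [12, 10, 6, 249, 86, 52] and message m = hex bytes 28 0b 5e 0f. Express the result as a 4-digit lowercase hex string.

Key decimal bytes [12, 10, 6, 249, 86, 52] = 0c 0a 06 f9 56 34 is exactly B = 6 bytes: K' = 0c 0a 06 f9 56 34.
K' ⊕ ipad = 3a 3c 30 cf 60 02.  K' ⊕ opad = 50 56 5a a5 0a 68.
Inner input = (K'⊕ipad) ∥ m = 3a 3c 30 cf 60 02 ∥ 28 0b 5e 0f.
Inner hash: even-index sum = 336 mod 256 = 80; odd-index sum = 295 mod 256 = 39 → 50 27.
Outer input = (K'⊕opad) ∥ inner = 50 56 5a a5 0a 68 ∥ 50 27.
Outer hash (tag): even-index sum = 260 mod 256 = 4; odd-index sum = 394 mod 256 = 138 → 04 8a.

048a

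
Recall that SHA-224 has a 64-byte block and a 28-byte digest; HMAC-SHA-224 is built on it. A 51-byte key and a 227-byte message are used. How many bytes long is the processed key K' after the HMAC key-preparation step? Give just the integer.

Key is 51 ≤ 64 bytes, zero-padded: |K'| = 64.

64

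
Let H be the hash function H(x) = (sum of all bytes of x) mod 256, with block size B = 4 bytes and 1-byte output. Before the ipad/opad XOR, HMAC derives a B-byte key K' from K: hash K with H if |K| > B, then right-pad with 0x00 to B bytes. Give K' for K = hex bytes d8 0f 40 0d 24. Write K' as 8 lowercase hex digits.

|K| = 5 > B = 4, so first hash the key.
H(K): sum = 216+15+64+13+36 = 344; mod 256 = 88 → 58.
Zero-pad H(K) = 58 to 4 bytes: K' = 58 00 00 00.

58000000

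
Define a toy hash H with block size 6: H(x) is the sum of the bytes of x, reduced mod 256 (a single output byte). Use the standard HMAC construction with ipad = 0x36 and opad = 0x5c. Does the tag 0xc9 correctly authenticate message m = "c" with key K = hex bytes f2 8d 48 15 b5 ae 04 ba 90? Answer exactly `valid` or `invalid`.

Key hex bytes f2 8d 48 15 b5 ae 04 ba 90 is 9 bytes > B = 6, so hash it first: H(key) = 8d, then zero-pad to 6 bytes: K' = 8d 00 00 00 00 00.
K' ⊕ ipad = bb 36 36 36 36 36; K' ⊕ opad = d1 5c 5c 5c 5c 5c.
Inner hash: sum = 187+54+54+54+54+54+99 = 556; mod 256 = 44 → 2c.
Outer hash (recomputed tag): sum = 209+92+92+92+92+92+44 = 713; mod 256 = 201 → c9.
Recomputed tag = c9; claimed = c9 → match.

valid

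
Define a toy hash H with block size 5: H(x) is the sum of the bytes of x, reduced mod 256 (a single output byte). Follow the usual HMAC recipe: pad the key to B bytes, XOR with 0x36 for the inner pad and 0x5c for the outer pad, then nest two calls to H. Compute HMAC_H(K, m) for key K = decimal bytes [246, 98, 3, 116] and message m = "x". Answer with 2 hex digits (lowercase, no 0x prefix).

Key decimal bytes [246, 98, 3, 116] = f6 62 03 74 is 4 bytes ≤ B = 5; zero-pad to 5 bytes: K' = f6 62 03 74 00.
K' ⊕ ipad = c0 54 35 42 36.  K' ⊕ opad = aa 3e 5f 28 5c.
Inner input = (K'⊕ipad) ∥ m = c0 54 35 42 36 ∥ 78.
Inner hash: sum = 192+84+53+66+54+120 = 569; mod 256 = 57 → 39.
Outer input = (K'⊕opad) ∥ inner = aa 3e 5f 28 5c ∥ 39.
Outer hash (tag): sum = 170+62+95+40+92+57 = 516; mod 256 = 4 → 04.

04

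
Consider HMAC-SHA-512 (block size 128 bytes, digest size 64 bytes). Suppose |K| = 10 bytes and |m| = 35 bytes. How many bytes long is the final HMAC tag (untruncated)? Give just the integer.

64

The tag is one SHA-512 digest: 64 bytes.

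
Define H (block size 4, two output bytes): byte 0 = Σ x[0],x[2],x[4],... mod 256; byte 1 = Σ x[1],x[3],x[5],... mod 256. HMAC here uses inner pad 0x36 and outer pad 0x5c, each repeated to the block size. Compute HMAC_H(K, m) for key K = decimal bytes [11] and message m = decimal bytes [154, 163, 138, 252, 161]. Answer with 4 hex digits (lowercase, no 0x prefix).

ebc3

Key decimal bytes [11] = 0b is 1 byte ≤ B = 4; zero-pad to 4 bytes: K' = 0b 00 00 00.
K' ⊕ ipad = 3d 36 36 36.  K' ⊕ opad = 57 5c 5c 5c.
Inner input = (K'⊕ipad) ∥ m = 3d 36 36 36 ∥ 9a a3 8a fc a1.
Inner hash: even-index sum = 568 mod 256 = 56; odd-index sum = 523 mod 256 = 11 → 38 0b.
Outer input = (K'⊕opad) ∥ inner = 57 5c 5c 5c ∥ 38 0b.
Outer hash (tag): even-index sum = 235 mod 256 = 235; odd-index sum = 195 mod 256 = 195 → eb c3.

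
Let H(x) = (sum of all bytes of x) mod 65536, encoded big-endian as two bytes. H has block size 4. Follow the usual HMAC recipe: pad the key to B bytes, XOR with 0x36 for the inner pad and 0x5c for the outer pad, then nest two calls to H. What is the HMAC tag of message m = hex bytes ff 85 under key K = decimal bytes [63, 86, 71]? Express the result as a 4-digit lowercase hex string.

Key decimal bytes [63, 86, 71] = 3f 56 47 is 3 bytes ≤ B = 4; zero-pad to 4 bytes: K' = 3f 56 47 00.
K' ⊕ ipad = 09 60 71 36.  K' ⊕ opad = 63 0a 1b 5c.
Inner input = (K'⊕ipad) ∥ m = 09 60 71 36 ∥ ff 85.
Inner hash: sum = 9+96+113+54+255+133 = 660 → 02 94.
Outer input = (K'⊕opad) ∥ inner = 63 0a 1b 5c ∥ 02 94.
Outer hash (tag): sum = 99+10+27+92+2+148 = 378 → 01 7a.

017a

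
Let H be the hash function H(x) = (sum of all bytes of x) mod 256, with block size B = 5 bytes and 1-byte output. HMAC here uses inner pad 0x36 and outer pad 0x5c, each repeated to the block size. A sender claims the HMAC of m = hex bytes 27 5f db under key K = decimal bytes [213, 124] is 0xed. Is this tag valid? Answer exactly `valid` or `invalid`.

valid

Key decimal bytes [213, 124] = d5 7c is 2 bytes ≤ B = 5; zero-pad to 5 bytes: K' = d5 7c 00 00 00.
K' ⊕ ipad = e3 4a 36 36 36; K' ⊕ opad = 89 20 5c 5c 5c.
Inner hash: sum = 227+74+54+54+54+39+95+219 = 816; mod 256 = 48 → 30.
Outer hash (recomputed tag): sum = 137+32+92+92+92+48 = 493; mod 256 = 237 → ed.
Recomputed tag = ed; claimed = ed → match.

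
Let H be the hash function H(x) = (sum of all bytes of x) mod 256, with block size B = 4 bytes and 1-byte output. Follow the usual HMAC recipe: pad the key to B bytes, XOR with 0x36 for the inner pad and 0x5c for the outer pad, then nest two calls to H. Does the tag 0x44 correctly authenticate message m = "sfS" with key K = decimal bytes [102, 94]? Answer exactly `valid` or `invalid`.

Key decimal bytes [102, 94] = 66 5e is 2 bytes ≤ B = 4; zero-pad to 4 bytes: K' = 66 5e 00 00.
K' ⊕ ipad = 50 68 36 36; K' ⊕ opad = 3a 02 5c 5c.
Inner hash: sum = 80+104+54+54+115+102+83 = 592; mod 256 = 80 → 50.
Outer hash (recomputed tag): sum = 58+2+92+92+80 = 324; mod 256 = 68 → 44.
Recomputed tag = 44; claimed = 44 → match.

valid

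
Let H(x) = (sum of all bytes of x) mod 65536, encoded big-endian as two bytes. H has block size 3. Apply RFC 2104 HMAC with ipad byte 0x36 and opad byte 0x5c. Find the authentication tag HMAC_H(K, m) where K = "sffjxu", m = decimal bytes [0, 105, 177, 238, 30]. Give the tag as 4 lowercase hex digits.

Key "sffjxu" = 73 66 66 6a 78 75 is 6 bytes > B = 3, so hash it first: H(key) = 02 96, then zero-pad to 3 bytes: K' = 02 96 00.
K' ⊕ ipad = 34 a0 36.  K' ⊕ opad = 5e ca 5c.
Inner input = (K'⊕ipad) ∥ m = 34 a0 36 ∥ 00 69 b1 ee 1e.
Inner hash: sum = 52+160+54+0+105+177+238+30 = 816 → 03 30.
Outer input = (K'⊕opad) ∥ inner = 5e ca 5c ∥ 03 30.
Outer hash (tag): sum = 94+202+92+3+48 = 439 → 01 b7.

01b7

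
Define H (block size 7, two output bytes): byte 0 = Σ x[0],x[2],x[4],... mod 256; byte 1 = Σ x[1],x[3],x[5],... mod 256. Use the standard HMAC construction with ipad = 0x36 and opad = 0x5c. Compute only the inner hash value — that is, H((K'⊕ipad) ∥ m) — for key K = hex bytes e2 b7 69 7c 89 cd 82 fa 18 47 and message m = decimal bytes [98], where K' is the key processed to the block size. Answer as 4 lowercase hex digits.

fa45

Key hex bytes e2 b7 69 7c 89 cd 82 fa 18 47 is 10 bytes > B = 7, so hash it first: H(key) = 6e 41, then zero-pad to 7 bytes: K' = 6e 41 00 00 00 00 00.
K' ⊕ ipad = 58 77 36 36 36 36 36.
Inner input = 58 77 36 36 36 36 36 ∥ 62.
Inner hash: even-index sum = 250 mod 256 = 250; odd-index sum = 325 mod 256 = 69 → fa 45.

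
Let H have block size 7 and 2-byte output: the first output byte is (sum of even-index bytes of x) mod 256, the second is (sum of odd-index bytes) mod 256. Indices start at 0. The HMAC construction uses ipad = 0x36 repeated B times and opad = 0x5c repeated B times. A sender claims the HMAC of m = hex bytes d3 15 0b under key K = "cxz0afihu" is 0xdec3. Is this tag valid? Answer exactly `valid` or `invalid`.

Key "cxz0afihu" = 63 78 7a 30 61 66 69 68 75 is 9 bytes > B = 7, so hash it first: H(key) = 1c 76, then zero-pad to 7 bytes: K' = 1c 76 00 00 00 00 00.
K' ⊕ ipad = 2a 40 36 36 36 36 36; K' ⊕ opad = 40 2a 5c 5c 5c 5c 5c.
Inner hash: even-index sum = 225 mod 256 = 225; odd-index sum = 394 mod 256 = 138 → e1 8a.
Outer hash (recomputed tag): even-index sum = 478 mod 256 = 222; odd-index sum = 451 mod 256 = 195 → de c3.
Recomputed tag = dec3; claimed = dec3 → match.

valid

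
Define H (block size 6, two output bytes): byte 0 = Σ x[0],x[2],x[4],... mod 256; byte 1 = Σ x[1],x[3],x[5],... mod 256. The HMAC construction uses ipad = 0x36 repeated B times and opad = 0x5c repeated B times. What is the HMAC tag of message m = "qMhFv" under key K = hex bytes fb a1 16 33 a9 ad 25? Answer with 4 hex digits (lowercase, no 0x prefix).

df4b

Key hex bytes fb a1 16 33 a9 ad 25 is 7 bytes > B = 6, so hash it first: H(key) = df 81, then zero-pad to 6 bytes: K' = df 81 00 00 00 00.
K' ⊕ ipad = e9 b7 36 36 36 36.  K' ⊕ opad = 83 dd 5c 5c 5c 5c.
Inner input = (K'⊕ipad) ∥ m = e9 b7 36 36 36 36 ∥ 71 4d 68 46 76.
Inner hash: even-index sum = 676 mod 256 = 164; odd-index sum = 438 mod 256 = 182 → a4 b6.
Outer input = (K'⊕opad) ∥ inner = 83 dd 5c 5c 5c 5c ∥ a4 b6.
Outer hash (tag): even-index sum = 479 mod 256 = 223; odd-index sum = 587 mod 256 = 75 → df 4b.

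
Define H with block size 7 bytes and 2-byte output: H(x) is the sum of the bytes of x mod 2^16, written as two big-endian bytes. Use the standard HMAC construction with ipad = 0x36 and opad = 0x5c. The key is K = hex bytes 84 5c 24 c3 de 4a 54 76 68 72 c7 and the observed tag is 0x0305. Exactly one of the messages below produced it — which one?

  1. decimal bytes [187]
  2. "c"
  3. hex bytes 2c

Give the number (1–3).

3

Key hex bytes 84 5c 24 c3 de 4a 54 76 68 72 c7 is 11 bytes > B = 7, so hash it first: H(key) = 05 5a, then zero-pad to 7 bytes: K' = 05 5a 00 00 00 00 00.
K' ⊕ ipad = 33 6c 36 36 36 36 36; K' ⊕ opad = 59 06 5c 5c 5c 5c 5c.
m1: inner = H(33 6c 36 36 36 36 36 bb) = 02 68; tag = H(59 06 5c 5c 5c 5c 5c 02 68) = 0295
m2: inner = H(33 6c 36 36 36 36 36 63) = 02 10; tag = H(59 06 5c 5c 5c 5c 5c 02 10) = 023d
m3: inner = H(33 6c 36 36 36 36 36 2c) = 01 d9; tag = H(59 06 5c 5c 5c 5c 5c 01 d9) = 0305 ← matches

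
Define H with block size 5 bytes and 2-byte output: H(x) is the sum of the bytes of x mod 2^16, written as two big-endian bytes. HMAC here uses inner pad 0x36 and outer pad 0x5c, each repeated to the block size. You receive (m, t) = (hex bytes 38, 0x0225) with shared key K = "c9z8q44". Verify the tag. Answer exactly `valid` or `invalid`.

Key "c9z8q44" = 63 39 7a 38 71 34 34 is 7 bytes > B = 5, so hash it first: H(key) = 02 27, then zero-pad to 5 bytes: K' = 02 27 00 00 00.
K' ⊕ ipad = 34 11 36 36 36; K' ⊕ opad = 5e 7b 5c 5c 5c.
Inner hash: sum = 52+17+54+54+54+56 = 287 → 01 1f.
Outer hash (recomputed tag): sum = 94+123+92+92+92+1+31 = 525 → 02 0d.
Recomputed tag = 020d; claimed = 0225 → mismatch.

invalid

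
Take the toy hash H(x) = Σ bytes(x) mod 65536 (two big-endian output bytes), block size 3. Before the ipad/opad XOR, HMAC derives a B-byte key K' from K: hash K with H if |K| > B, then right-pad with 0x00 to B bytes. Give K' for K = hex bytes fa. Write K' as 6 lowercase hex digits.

fa0000

Key hex bytes fa is 1 byte ≤ B = 3; zero-pad to 3 bytes: K' = fa 00 00.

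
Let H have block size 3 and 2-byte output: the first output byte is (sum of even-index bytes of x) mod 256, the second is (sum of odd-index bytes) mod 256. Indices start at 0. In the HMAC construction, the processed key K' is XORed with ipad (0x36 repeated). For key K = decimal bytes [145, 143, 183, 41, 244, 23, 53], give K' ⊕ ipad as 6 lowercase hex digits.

47f936

Key decimal bytes [145, 143, 183, 41, 244, 23, 53] = 91 8f b7 29 f4 17 35 is 7 bytes > B = 3, so hash it first: H(key) = 71 cf, then zero-pad to 3 bytes: K' = 71 cf 00.
XOR each byte with 0x36: 71⊕36=47, cf⊕36=f9, 00⊕36=36.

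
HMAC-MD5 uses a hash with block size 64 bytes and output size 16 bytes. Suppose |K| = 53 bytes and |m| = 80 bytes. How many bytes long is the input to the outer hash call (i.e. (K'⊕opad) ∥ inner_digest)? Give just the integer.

80

Key is 53 ≤ 64 bytes, zero-padded: |K'| = 64.
Outer input = (K'⊕opad) ∥ H(inner) → 64 + 16 = 80 bytes.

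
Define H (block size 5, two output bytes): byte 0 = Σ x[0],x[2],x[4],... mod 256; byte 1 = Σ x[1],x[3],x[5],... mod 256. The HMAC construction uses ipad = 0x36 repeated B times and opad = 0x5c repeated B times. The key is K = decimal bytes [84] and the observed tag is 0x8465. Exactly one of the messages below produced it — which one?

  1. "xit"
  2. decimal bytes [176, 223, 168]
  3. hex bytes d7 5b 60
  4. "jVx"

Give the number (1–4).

Key decimal bytes [84] = 54 is 1 byte ≤ B = 5; zero-pad to 5 bytes: K' = 54 00 00 00 00.
K' ⊕ ipad = 62 36 36 36 36; K' ⊕ opad = 08 5c 5c 5c 5c.
m1: inner = H(62 36 36 36 36 78 69 74) = 37 58; tag = H(08 5c 5c 5c 5c 37 58) = 18ef
m2: inner = H(62 36 36 36 36 b0 df a8) = ad c4; tag = H(08 5c 5c 5c 5c ad c4) = 8465 ← matches
m3: inner = H(62 36 36 36 36 d7 5b 60) = 29 a3; tag = H(08 5c 5c 5c 5c 29 a3) = 63e1
m4: inner = H(62 36 36 36 36 6a 56 78) = 24 4e; tag = H(08 5c 5c 5c 5c 24 4e) = 0edc

2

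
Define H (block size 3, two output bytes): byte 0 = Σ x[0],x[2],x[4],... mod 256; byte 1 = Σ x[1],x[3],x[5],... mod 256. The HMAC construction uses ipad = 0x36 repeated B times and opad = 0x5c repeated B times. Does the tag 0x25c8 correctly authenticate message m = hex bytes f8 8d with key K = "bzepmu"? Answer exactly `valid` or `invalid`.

valid

Key "bzepmu" = 62 7a 65 70 6d 75 is 6 bytes > B = 3, so hash it first: H(key) = 34 5f, then zero-pad to 3 bytes: K' = 34 5f 00.
K' ⊕ ipad = 02 69 36; K' ⊕ opad = 68 03 5c.
Inner hash: even-index sum = 197 mod 256 = 197; odd-index sum = 353 mod 256 = 97 → c5 61.
Outer hash (recomputed tag): even-index sum = 293 mod 256 = 37; odd-index sum = 200 mod 256 = 200 → 25 c8.
Recomputed tag = 25c8; claimed = 25c8 → match.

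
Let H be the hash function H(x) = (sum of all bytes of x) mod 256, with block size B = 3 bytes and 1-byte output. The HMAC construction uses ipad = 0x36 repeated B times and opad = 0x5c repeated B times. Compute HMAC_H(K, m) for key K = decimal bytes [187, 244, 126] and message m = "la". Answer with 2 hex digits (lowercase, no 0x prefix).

Key decimal bytes [187, 244, 126] = bb f4 7e is exactly B = 3 bytes: K' = bb f4 7e.
K' ⊕ ipad = 8d c2 48.  K' ⊕ opad = e7 a8 22.
Inner input = (K'⊕ipad) ∥ m = 8d c2 48 ∥ 6c 61.
Inner hash: sum = 141+194+72+108+97 = 612; mod 256 = 100 → 64.
Outer input = (K'⊕opad) ∥ inner = e7 a8 22 ∥ 64.
Outer hash (tag): sum = 231+168+34+100 = 533; mod 256 = 21 → 15.

15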